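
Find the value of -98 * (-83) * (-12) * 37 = -3611496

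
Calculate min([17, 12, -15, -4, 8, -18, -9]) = -18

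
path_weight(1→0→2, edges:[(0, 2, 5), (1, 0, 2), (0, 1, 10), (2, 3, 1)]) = w(1→0)=2 + w(0→2)=5
= 7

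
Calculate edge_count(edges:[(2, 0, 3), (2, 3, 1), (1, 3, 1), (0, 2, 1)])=4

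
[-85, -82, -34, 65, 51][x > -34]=[65, 51]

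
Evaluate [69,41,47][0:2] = [69, 41]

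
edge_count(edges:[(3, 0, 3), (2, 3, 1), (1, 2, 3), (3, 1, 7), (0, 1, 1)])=5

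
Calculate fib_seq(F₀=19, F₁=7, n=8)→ F_2 = F_1 + F_0 = 26
F_3 = F_2 + F_1 = 33
F_4 = F_3 + F_2 = 59
...
= [19, 7, 26, 33, 59, 92, 151, 243]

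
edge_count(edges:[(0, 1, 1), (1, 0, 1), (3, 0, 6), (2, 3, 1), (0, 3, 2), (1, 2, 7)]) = 6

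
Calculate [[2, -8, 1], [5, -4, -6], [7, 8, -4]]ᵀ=[[2, 5, 7], [-8, -4, 8], [1, -6, -4]]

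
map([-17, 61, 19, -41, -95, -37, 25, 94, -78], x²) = [289, 3721, 361, 1681, 9025, 1369, 625, 8836, 6084]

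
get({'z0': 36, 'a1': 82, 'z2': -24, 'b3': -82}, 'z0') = 36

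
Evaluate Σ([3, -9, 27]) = 3 + -9 + 27
= 21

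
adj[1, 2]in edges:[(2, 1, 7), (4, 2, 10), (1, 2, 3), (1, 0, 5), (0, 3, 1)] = 3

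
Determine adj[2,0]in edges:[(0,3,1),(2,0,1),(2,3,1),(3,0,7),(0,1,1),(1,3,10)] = 1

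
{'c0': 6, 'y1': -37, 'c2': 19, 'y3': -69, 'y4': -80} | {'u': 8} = {'c0': 6, 'y1': -37, 'c2': 19, 'y3': -69, 'y4': -80, 'u': 8}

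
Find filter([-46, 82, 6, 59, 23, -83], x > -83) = keep x where x > -83: -46✓, 82✓, 6✓, 59✓, 23✓, -83✗
= [-46, 82, 6, 59, 23]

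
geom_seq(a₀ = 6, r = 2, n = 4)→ [6, 12, 24, 48]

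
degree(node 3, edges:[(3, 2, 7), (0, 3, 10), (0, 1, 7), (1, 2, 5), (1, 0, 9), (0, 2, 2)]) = 2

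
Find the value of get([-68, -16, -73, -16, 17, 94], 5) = 94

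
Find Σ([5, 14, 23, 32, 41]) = 5 + 14 + 23 + 32 + 41
= 115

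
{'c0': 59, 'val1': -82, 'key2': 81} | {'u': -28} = {'c0': 59, 'val1': -82, 'key2': 81, 'u': -28}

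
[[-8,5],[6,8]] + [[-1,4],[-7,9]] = [[-9, 9], [-1, 17]]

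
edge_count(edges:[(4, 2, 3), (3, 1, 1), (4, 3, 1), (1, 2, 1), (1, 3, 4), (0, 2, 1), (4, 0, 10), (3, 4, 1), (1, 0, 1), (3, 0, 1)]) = 10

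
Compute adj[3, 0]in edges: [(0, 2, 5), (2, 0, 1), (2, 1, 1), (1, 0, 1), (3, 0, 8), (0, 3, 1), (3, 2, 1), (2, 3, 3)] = 8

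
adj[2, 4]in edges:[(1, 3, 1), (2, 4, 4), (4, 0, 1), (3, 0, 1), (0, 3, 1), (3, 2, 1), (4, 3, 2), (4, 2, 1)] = 4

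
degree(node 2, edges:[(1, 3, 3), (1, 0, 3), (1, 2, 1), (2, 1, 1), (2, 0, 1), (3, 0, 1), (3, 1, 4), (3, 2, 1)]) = 4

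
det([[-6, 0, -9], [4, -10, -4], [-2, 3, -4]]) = (1)*(-6)*det([[-10, -4], [3, -4]]) + (-1)*(0)*det([[4, -4], [-2, -4]]) + (1)*(-9)*det([[4, -10], [-2, 3]])
= -312 + 0 + 72
= -240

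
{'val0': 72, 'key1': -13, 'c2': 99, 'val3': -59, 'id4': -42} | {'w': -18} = {'val0': 72, 'key1': -13, 'c2': 99, 'val3': -59, 'id4': -42, 'w': -18}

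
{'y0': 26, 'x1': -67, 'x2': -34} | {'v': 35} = {'y0': 26, 'x1': -67, 'x2': -34, 'v': 35}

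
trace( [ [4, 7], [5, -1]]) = 3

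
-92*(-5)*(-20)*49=-450800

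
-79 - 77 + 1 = -155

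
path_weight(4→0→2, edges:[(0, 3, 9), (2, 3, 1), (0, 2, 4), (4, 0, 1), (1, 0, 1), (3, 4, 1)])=w(4→0)=1 + w(0→2)=4
= 5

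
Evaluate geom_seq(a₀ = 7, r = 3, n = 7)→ a_0 = 7*3^0 = 7
a_1 = 7*3^1 = 21
a_2 = 7*3^2 = 63
...
= [7, 21, 63, 189, 567, 1701, 5103]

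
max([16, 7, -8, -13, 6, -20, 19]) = 19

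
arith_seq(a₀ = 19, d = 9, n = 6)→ a_0 = 19 + 0*9 = 19
a_1 = 19 + 1*9 = 28
a_2 = 19 + 2*9 = 37
...
= [19, 28, 37, 46, 55, 64]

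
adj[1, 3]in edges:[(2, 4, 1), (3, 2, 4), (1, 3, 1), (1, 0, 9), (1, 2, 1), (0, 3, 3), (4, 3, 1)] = 1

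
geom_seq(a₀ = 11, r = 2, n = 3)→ a_0 = 11*2^0 = 11
a_1 = 11*2^1 = 22
a_2 = 11*2^2 = 44
= [11, 22, 44]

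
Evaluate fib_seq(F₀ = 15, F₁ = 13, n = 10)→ F_2 = F_1 + F_0 = 28
F_3 = F_2 + F_1 = 41
F_4 = F_3 + F_2 = 69
...
= [15, 13, 28, 41, 69, 110, 179, 289, 468, 757]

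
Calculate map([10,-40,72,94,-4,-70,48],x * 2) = [20, -80, 144, 188, -8, -140, 96]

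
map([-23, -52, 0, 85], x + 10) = -23+10=-13, -52+10=-42, 0+10=10, 85+10=95
= [-13, -42, 10, 95]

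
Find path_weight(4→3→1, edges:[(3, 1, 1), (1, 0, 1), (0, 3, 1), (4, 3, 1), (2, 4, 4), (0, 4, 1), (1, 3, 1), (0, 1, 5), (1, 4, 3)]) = 2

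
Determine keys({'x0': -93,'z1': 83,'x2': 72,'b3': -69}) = ['x0', 'z1', 'x2', 'b3']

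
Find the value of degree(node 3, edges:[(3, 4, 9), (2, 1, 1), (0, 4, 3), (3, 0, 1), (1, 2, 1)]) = incident: (3,4), (3,0)
= 2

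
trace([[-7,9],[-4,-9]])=diagonal: (-7) + (-9)
= -16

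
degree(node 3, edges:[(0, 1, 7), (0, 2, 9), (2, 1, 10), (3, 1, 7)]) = incident: (3,1)
= 1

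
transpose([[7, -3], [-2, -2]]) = [[7, -2], [-3, -2]]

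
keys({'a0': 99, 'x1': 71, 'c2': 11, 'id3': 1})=['a0', 'x1', 'c2', 'id3']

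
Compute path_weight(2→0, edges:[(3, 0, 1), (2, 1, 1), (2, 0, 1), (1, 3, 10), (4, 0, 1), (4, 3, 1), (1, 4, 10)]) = w(2→0)=1
= 1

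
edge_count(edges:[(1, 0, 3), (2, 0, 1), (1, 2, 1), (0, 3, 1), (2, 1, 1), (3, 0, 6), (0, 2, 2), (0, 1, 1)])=8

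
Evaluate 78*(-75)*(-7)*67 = 2743650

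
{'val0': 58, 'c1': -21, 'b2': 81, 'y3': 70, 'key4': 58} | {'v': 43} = {'val0': 58, 'c1': -21, 'b2': 81, 'y3': 70, 'key4': 58, 'v': 43}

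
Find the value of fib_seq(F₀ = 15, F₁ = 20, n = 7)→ F_2 = F_1 + F_0 = 35
F_3 = F_2 + F_1 = 55
F_4 = F_3 + F_2 = 90
...
= [15, 20, 35, 55, 90, 145, 235]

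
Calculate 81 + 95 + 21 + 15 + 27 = 239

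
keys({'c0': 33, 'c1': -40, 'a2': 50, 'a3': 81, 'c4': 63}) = ['c0', 'c1', 'a2', 'a3', 'c4']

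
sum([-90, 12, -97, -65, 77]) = (-90) + 12 + (-97) + (-65) + 77
= -163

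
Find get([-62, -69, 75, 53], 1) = -69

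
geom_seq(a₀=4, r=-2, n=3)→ [4, -8, 16]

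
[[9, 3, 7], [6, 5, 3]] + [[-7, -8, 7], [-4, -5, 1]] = [[2, -5, 14], [2, 0, 4]]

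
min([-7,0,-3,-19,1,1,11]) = -19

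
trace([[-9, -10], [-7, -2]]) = -11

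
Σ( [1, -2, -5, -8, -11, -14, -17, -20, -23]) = -99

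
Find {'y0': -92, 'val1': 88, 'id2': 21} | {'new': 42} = {'y0': -92, 'val1': 88, 'id2': 21, 'new': 42}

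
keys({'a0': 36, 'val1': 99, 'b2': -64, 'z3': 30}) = ['a0', 'val1', 'b2', 'z3']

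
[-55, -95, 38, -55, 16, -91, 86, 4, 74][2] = 38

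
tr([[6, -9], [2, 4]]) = diagonal: 6 + 4
= 10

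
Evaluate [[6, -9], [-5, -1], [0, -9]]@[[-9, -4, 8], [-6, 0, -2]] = C[0][0] = (6)*(-9) + (-9)*(-6) = 0
C[0][1] = (6)*(-4) + (-9)*(0) = -24
C[0][2] = (6)*(8) + (-9)*(-2) = 66
C[1][0] = (-5)*(-9) + (-1)*(-6) = 51
C[1][1] = (-5)*(-4) + (-1)*(0) = 20
C[1][2] = (-5)*(8) + (-1)*(-2) = -38
... (3 more cells)
= [[0, -24, 66], [51, 20, -38], [54, 0, 18]]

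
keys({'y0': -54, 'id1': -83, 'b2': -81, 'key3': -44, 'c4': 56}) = ['y0', 'id1', 'b2', 'key3', 'c4']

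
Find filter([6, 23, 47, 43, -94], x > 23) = keep x where x > 23: 6✗, 23✗, 47✓, 43✓, -94✗
= [47, 43]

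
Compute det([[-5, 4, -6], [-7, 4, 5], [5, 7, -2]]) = 673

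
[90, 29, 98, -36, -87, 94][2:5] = [98, -36, -87]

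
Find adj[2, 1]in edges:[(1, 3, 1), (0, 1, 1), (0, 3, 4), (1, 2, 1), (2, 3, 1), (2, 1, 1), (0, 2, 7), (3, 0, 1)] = 1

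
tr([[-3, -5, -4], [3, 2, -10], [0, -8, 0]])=diagonal: (-3) + 2 + 0
= -1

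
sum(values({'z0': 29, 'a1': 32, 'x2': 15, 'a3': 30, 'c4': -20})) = 86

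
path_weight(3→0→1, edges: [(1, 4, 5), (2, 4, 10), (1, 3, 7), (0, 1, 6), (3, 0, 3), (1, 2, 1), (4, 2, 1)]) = 9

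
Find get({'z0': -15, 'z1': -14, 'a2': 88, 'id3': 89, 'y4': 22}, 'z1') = -14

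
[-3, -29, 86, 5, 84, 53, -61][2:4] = [86, 5]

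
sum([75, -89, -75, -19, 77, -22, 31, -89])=75 + (-89) + (-75) + (-19) + 77 + (-22) + 31 + (-89)
= -111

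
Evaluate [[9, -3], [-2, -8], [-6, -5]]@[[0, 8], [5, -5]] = [[-15, 87], [-40, 24], [-25, -23]]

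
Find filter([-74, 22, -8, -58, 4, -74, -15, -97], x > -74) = [22, -8, -58, 4, -15]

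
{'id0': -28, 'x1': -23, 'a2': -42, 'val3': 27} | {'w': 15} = {'id0': -28, 'x1': -23, 'a2': -42, 'val3': 27, 'w': 15}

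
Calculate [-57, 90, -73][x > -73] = [-57, 90]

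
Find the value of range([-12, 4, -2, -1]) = 16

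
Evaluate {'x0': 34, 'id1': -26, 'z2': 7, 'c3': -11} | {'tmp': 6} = {'x0': 34, 'id1': -26, 'z2': 7, 'c3': -11, 'tmp': 6}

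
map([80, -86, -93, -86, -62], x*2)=80*2=160, -86*2=-172, -93*2=-186, -86*2=-172, -62*2=-124
= [160, -172, -186, -172, -124]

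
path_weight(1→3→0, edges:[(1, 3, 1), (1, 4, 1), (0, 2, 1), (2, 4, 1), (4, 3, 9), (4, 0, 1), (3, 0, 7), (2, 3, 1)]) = 8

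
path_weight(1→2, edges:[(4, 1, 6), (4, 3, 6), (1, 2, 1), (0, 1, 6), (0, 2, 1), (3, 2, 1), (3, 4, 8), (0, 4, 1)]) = w(1→2)=1
= 1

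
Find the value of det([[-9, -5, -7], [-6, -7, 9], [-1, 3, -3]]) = (1)*(-9)*det([[-7, 9], [3, -3]]) + (-1)*(-5)*det([[-6, 9], [-1, -3]]) + (1)*(-7)*det([[-6, -7], [-1, 3]])
= 54 + 135 + 175
= 364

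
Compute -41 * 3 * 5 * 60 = -36900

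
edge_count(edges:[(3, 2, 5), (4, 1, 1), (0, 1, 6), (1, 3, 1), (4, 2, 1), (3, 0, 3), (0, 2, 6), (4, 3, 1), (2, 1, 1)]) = 9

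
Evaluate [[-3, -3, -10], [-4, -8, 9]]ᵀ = [[-3, -4], [-3, -8], [-10, 9]]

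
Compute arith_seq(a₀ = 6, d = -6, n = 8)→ a_0 = 6 + 0*-6 = 6
a_1 = 6 + 1*-6 = 0
a_2 = 6 + 2*-6 = -6
...
= [6, 0, -6, -12, -18, -24, -30, -36]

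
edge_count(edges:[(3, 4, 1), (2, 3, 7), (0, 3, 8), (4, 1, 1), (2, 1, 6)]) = 5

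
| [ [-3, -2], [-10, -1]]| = (-3)*(-1) - (-2)*(-10)
= -17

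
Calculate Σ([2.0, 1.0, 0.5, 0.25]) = 3.75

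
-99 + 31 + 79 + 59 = 70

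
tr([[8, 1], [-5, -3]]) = diagonal: 8 + (-3)
= 5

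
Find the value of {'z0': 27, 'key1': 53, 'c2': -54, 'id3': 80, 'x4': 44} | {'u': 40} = {'z0': 27, 'key1': 53, 'c2': -54, 'id3': 80, 'x4': 44, 'u': 40}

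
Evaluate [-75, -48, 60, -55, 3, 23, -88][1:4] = [-48, 60, -55]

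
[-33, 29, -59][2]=-59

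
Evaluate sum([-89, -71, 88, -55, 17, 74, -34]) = -70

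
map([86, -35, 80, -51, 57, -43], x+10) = 86+10=96, -35+10=-25, 80+10=90, -51+10=-41, 57+10=67, -43+10=-33
= [96, -25, 90, -41, 67, -33]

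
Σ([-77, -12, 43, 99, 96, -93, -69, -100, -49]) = (-77) + (-12) + 43 + 99 + 96 + (-93) + (-69) + (-100) + (-49)
= -162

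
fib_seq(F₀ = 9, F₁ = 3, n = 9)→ [9, 3, 12, 15, 27, 42, 69, 111, 180]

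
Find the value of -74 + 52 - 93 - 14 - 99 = -228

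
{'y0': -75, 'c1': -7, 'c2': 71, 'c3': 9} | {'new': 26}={'y0': -75, 'c1': -7, 'c2': 71, 'c3': 9, 'new': 26}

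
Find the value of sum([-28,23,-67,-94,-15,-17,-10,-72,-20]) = -300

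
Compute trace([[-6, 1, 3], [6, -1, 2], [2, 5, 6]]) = -1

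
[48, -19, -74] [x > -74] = keep x where x > -74: 48✓, -19✓, -74✗
= [48, -19]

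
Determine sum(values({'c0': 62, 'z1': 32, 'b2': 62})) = 156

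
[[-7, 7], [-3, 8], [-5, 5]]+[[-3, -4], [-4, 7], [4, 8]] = [[-10, 3], [-7, 15], [-1, 13]]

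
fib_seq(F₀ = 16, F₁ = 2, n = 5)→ [16, 2, 18, 20, 38]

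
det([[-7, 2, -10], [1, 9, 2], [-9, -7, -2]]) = (1)*(-7)*det([[9, 2], [-7, -2]]) + (-1)*(2)*det([[1, 2], [-9, -2]]) + (1)*(-10)*det([[1, 9], [-9, -7]])
= 28 + -32 + -740
= -744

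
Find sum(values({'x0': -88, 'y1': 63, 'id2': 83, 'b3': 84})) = (-88) + 63 + 83 + 84
= 142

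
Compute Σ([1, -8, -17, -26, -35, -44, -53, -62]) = -244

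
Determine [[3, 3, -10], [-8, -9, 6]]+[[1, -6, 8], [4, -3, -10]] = [[4, -3, -2], [-4, -12, -4]]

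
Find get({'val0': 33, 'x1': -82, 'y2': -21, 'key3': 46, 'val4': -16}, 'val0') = 33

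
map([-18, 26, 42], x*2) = [-36, 52, 84]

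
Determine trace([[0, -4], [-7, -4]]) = -4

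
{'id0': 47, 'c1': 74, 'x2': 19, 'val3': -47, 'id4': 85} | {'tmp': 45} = {'id0': 47, 'c1': 74, 'x2': 19, 'val3': -47, 'id4': 85, 'tmp': 45}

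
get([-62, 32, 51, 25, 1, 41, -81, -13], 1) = 32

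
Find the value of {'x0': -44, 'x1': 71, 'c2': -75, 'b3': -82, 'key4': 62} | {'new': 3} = {'x0': -44, 'x1': 71, 'c2': -75, 'b3': -82, 'key4': 62, 'new': 3}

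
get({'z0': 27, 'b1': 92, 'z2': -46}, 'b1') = 92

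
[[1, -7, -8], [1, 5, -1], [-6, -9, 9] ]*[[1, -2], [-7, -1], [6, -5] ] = C[0][0] = (1)*(1) + (-7)*(-7) + (-8)*(6) = 2
C[0][1] = (1)*(-2) + (-7)*(-1) + (-8)*(-5) = 45
C[1][0] = (1)*(1) + (5)*(-7) + (-1)*(6) = -40
C[1][1] = (1)*(-2) + (5)*(-1) + (-1)*(-5) = -2
C[2][0] = (-6)*(1) + (-9)*(-7) + (9)*(6) = 111
C[2][1] = (-6)*(-2) + (-9)*(-1) + (9)*(-5) = -24
= [[2, 45], [-40, -2], [111, -24]]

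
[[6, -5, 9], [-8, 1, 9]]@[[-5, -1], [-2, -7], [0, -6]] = C[0][0] = (6)*(-5) + (-5)*(-2) + (9)*(0) = -20
C[0][1] = (6)*(-1) + (-5)*(-7) + (9)*(-6) = -25
C[1][0] = (-8)*(-5) + (1)*(-2) + (9)*(0) = 38
C[1][1] = (-8)*(-1) + (1)*(-7) + (9)*(-6) = -53
= [[-20, -25], [38, -53]]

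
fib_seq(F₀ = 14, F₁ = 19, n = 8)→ F_2 = F_1 + F_0 = 33
F_3 = F_2 + F_1 = 52
F_4 = F_3 + F_2 = 85
...
= [14, 19, 33, 52, 85, 137, 222, 359]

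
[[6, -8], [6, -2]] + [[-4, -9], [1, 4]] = [[2, -17], [7, 2]]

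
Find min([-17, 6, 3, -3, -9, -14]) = -17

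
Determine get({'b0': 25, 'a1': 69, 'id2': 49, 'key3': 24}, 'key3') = 24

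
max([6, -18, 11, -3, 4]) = 11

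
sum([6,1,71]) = 78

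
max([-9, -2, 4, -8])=4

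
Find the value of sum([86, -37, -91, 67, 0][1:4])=slice → [-37, -91, 67]
(-37) + (-91) + 67
= -61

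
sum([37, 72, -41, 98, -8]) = 158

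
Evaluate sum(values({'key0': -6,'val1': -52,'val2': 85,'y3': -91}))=(-6) + (-52) + 85 + (-91)
= -64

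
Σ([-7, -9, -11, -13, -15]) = (-7) + (-9) + (-11) + (-13) + (-15)
= -55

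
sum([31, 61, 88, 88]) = 268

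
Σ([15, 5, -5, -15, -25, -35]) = 15 + 5 + (-5) + (-15) + (-25) + (-35)
= -60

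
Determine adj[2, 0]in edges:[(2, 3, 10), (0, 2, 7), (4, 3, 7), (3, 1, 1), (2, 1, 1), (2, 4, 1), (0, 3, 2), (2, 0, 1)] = 1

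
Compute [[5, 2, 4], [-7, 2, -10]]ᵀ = [[5, -7], [2, 2], [4, -10]]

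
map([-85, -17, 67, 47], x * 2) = [-170, -34, 134, 94]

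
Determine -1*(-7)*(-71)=-497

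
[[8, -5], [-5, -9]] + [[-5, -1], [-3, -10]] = [[3, -6], [-8, -19]]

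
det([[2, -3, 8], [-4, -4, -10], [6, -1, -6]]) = (1)*(2)*det([[-4, -10], [-1, -6]]) + (-1)*(-3)*det([[-4, -10], [6, -6]]) + (1)*(8)*det([[-4, -4], [6, -1]])
= 28 + 252 + 224
= 504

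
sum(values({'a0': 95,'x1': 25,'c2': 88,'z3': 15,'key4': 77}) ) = 300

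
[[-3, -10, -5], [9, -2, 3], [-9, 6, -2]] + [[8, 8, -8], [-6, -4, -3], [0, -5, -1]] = [[5, -2, -13], [3, -6, 0], [-9, 1, -3]]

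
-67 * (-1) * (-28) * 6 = -11256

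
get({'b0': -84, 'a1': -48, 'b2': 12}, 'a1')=-48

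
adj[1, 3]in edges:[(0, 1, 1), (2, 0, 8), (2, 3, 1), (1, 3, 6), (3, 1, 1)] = 6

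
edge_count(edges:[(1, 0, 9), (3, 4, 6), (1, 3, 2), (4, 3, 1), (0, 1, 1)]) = 5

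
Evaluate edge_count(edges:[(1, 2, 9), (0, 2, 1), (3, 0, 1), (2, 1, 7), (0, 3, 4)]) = 5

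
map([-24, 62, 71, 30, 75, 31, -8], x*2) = [-48, 124, 142, 60, 150, 62, -16]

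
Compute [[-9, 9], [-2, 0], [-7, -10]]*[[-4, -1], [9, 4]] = C[0][0] = (-9)*(-4) + (9)*(9) = 117
C[0][1] = (-9)*(-1) + (9)*(4) = 45
C[1][0] = (-2)*(-4) + (0)*(9) = 8
C[1][1] = (-2)*(-1) + (0)*(4) = 2
C[2][0] = (-7)*(-4) + (-10)*(9) = -62
C[2][1] = (-7)*(-1) + (-10)*(4) = -33
= [[117, 45], [8, 2], [-62, -33]]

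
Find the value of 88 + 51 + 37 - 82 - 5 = 89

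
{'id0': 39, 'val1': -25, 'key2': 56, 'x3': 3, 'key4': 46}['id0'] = 39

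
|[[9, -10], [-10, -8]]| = (9)*(-8) - (-10)*(-10)
= -172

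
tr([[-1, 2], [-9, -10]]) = -11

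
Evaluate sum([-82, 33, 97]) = 48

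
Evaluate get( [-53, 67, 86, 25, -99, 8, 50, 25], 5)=8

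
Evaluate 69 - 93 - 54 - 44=-122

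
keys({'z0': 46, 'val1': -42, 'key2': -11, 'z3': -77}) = ['z0', 'val1', 'key2', 'z3']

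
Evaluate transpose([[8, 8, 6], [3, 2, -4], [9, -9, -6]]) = [[8, 3, 9], [8, 2, -9], [6, -4, -6]]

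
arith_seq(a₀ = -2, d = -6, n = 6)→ [-2, -8, -14, -20, -26, -32]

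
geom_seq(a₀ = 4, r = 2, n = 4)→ [4, 8, 16, 32]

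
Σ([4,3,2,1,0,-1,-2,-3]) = 4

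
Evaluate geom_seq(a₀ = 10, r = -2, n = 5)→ a_0 = 10*(-2)^0 = 10
a_1 = 10*(-2)^1 = -20
a_2 = 10*(-2)^2 = 40
...
= [10, -20, 40, -80, 160]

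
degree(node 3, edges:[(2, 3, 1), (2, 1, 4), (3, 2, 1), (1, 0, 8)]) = 2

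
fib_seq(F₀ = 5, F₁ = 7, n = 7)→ F_2 = F_1 + F_0 = 12
F_3 = F_2 + F_1 = 19
F_4 = F_3 + F_2 = 31
...
= [5, 7, 12, 19, 31, 50, 81]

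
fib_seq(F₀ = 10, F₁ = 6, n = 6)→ F_2 = F_1 + F_0 = 16
F_3 = F_2 + F_1 = 22
F_4 = F_3 + F_2 = 38
...
= [10, 6, 16, 22, 38, 60]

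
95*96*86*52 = 40784640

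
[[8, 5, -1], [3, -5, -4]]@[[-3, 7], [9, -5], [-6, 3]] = [[27, 28], [-30, 34]]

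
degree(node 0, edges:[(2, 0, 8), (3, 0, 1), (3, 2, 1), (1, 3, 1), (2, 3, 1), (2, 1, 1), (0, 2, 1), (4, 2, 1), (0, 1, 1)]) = incident: (2,0), (3,0), (0,2), (0,1)
= 4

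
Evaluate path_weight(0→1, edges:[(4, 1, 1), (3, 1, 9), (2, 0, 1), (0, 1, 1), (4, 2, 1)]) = w(0→1)=1
= 1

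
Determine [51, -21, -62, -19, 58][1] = -21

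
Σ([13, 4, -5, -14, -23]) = 13 + 4 + (-5) + (-14) + (-23)
= -25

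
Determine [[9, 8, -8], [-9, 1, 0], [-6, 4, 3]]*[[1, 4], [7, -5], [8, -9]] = [[1, 68], [-2, -41], [46, -71]]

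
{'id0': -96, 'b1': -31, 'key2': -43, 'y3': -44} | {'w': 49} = {'id0': -96, 'b1': -31, 'key2': -43, 'y3': -44, 'w': 49}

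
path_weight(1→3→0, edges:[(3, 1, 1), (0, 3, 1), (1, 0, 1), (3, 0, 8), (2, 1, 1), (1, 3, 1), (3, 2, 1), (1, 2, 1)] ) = 9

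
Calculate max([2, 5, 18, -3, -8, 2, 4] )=18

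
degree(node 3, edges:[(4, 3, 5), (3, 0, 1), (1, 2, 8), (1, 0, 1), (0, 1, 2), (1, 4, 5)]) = incident: (4,3), (3,0)
= 2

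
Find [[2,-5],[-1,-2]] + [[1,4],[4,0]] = [[3, -1], [3, -2]]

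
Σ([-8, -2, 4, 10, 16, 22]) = 42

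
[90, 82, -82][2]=-82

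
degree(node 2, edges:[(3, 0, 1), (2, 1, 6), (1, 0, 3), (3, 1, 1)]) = incident: (2,1)
= 1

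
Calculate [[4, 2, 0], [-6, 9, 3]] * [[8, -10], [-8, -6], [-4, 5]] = [[16, -52], [-132, 21]]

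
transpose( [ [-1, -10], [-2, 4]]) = [[-1, -2], [-10, 4]]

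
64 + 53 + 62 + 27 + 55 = 261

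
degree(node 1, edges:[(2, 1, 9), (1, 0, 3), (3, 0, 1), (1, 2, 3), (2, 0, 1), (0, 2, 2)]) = incident: (2,1), (1,0), (1,2)
= 3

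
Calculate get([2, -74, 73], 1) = -74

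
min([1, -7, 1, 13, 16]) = -7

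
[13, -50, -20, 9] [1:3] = [-50, -20]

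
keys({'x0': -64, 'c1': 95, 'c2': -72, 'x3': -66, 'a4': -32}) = ['x0', 'c1', 'c2', 'x3', 'a4']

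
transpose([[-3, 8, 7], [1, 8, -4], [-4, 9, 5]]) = [[-3, 1, -4], [8, 8, 9], [7, -4, 5]]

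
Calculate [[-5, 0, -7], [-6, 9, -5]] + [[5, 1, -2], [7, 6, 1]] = [[0, 1, -9], [1, 15, -4]]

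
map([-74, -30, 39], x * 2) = [-148, -60, 78]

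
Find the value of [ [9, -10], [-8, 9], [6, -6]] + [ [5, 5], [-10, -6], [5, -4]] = [[14, -5], [-18, 3], [11, -10]]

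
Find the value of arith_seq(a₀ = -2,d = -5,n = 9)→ a_0 = -2 + 0*-5 = -2
a_1 = -2 + 1*-5 = -7
a_2 = -2 + 2*-5 = -12
...
= [-2, -7, -12, -17, -22, -27, -32, -37, -42]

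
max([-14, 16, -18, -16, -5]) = 16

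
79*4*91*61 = 1754116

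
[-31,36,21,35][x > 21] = keep x where x > 21: -31✗, 36✓, 21✗, 35✓
= [36, 35]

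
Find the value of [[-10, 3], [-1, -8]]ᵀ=[[-10, -1], [3, -8]]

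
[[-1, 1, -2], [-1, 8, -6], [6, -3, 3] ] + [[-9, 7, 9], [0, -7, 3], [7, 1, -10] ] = [[-10, 8, 7], [-1, 1, -3], [13, -2, -7]]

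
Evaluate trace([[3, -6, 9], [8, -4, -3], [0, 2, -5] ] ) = diagonal: 3 + (-4) + (-5)
= -6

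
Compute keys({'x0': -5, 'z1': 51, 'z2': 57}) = ['x0', 'z1', 'z2']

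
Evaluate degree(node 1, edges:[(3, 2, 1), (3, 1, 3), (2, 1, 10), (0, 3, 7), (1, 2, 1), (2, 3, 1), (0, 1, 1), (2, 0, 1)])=4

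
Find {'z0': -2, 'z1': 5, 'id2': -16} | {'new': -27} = {'z0': -2, 'z1': 5, 'id2': -16, 'new': -27}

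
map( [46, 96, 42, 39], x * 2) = [92, 192, 84, 78]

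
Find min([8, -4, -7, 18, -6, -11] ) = -11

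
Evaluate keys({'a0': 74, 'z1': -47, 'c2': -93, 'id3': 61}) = ['a0', 'z1', 'c2', 'id3']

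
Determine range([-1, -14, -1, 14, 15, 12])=29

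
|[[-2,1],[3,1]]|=-5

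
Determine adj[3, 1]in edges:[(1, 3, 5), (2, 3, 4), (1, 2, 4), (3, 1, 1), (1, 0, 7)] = 1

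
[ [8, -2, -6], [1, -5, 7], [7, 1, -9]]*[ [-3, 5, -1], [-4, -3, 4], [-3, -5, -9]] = [[2, 76, 38], [-4, -15, -84], [2, 77, 78]]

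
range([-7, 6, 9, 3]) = 16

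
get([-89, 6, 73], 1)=6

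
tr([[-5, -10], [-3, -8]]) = -13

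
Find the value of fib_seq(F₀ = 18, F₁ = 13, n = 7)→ F_2 = F_1 + F_0 = 31
F_3 = F_2 + F_1 = 44
F_4 = F_3 + F_2 = 75
...
= [18, 13, 31, 44, 75, 119, 194]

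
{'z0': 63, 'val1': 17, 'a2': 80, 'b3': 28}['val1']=17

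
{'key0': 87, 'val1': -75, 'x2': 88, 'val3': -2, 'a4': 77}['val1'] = -75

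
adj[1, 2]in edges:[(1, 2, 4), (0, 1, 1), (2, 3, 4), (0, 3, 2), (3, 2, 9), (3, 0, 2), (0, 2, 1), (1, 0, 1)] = 4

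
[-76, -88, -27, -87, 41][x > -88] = keep x where x > -88: -76✓, -88✗, -27✓, -87✓, 41✓
= [-76, -27, -87, 41]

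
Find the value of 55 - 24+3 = 34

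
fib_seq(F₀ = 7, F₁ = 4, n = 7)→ [7, 4, 11, 15, 26, 41, 67]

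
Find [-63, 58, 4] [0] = -63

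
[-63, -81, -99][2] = -99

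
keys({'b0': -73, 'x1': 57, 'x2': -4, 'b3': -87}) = ['b0', 'x1', 'x2', 'b3']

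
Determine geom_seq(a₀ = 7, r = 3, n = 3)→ [7, 21, 63]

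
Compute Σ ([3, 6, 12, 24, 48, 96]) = 189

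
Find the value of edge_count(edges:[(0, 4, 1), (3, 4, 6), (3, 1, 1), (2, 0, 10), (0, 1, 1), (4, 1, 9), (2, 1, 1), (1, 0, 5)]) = 8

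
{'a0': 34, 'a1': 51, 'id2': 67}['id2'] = 67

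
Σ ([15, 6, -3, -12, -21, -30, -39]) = -84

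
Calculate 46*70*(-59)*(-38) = 7219240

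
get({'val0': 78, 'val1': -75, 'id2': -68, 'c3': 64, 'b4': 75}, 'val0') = 78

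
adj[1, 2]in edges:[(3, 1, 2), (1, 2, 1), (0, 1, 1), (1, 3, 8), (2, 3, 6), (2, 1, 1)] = 1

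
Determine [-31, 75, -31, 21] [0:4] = [-31, 75, -31, 21]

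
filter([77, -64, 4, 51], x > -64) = [77, 4, 51]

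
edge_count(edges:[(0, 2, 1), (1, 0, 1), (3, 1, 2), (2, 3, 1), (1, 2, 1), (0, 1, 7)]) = 6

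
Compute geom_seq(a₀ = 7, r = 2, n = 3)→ a_0 = 7*2^0 = 7
a_1 = 7*2^1 = 14
a_2 = 7*2^2 = 28
= [7, 14, 28]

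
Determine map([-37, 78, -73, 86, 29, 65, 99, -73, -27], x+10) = -37+10=-27, 78+10=88, -73+10=-63, 86+10=96, 29+10=39, 65+10=75, 99+10=109, -73+10=-63, -27+10=-17
= [-27, 88, -63, 96, 39, 75, 109, -63, -17]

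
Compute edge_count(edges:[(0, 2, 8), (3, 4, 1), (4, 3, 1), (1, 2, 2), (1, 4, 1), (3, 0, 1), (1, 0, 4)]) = 7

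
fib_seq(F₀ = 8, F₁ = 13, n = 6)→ F_2 = F_1 + F_0 = 21
F_3 = F_2 + F_1 = 34
F_4 = F_3 + F_2 = 55
...
= [8, 13, 21, 34, 55, 89]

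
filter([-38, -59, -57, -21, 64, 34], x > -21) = [64, 34]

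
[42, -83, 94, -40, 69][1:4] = [-83, 94, -40]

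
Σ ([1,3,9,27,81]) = 121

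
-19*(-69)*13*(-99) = -1687257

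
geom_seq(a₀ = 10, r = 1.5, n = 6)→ a_0 = 10*1.5^0 = 10.0
a_1 = 10*1.5^1 = 15.0
a_2 = 10*1.5^2 = 22.5
...
= [10.0, 15.0, 22.5, 33.75, 50.625, 75.9375]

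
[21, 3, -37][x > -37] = [21, 3]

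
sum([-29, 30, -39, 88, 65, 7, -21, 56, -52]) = 105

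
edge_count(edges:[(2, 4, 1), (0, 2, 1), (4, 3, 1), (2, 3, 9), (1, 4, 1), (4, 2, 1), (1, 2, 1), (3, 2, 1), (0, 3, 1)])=9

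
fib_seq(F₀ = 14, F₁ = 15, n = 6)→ F_2 = F_1 + F_0 = 29
F_3 = F_2 + F_1 = 44
F_4 = F_3 + F_2 = 73
...
= [14, 15, 29, 44, 73, 117]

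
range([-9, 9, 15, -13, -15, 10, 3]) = 30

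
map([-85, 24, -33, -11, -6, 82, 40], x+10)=-85+10=-75, 24+10=34, -33+10=-23, -11+10=-1, -6+10=4, 82+10=92, 40+10=50
= [-75, 34, -23, -1, 4, 92, 50]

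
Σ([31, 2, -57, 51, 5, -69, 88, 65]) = 31 + 2 + (-57) + 51 + 5 + (-69) + 88 + 65
= 116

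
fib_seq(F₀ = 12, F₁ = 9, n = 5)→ F_2 = F_1 + F_0 = 21
F_3 = F_2 + F_1 = 30
F_4 = F_3 + F_2 = 51
= [12, 9, 21, 30, 51]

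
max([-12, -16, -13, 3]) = 3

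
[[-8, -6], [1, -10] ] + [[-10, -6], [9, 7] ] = [[-18, -12], [10, -3]]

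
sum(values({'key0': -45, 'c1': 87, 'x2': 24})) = (-45) + 87 + 24
= 66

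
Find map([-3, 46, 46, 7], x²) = [9, 2116, 2116, 49]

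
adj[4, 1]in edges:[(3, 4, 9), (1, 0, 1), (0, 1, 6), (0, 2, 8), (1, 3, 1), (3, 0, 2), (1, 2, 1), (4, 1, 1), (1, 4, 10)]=1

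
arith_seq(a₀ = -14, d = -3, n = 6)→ [-14, -17, -20, -23, -26, -29]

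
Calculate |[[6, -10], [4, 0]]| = 40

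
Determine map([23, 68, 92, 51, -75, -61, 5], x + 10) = 23+10=33, 68+10=78, 92+10=102, 51+10=61, -75+10=-65, -61+10=-51, 5+10=15
= [33, 78, 102, 61, -65, -51, 15]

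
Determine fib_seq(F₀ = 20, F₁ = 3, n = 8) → F_2 = F_1 + F_0 = 23
F_3 = F_2 + F_1 = 26
F_4 = F_3 + F_2 = 49
...
= [20, 3, 23, 26, 49, 75, 124, 199]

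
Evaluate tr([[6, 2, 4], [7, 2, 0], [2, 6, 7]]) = diagonal: 6 + 2 + 7
= 15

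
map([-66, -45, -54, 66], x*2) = [-132, -90, -108, 132]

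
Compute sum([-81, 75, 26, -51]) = -31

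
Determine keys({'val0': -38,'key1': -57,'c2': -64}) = ['val0', 'key1', 'c2']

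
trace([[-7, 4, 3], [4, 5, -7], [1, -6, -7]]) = diagonal: (-7) + 5 + (-7)
= -9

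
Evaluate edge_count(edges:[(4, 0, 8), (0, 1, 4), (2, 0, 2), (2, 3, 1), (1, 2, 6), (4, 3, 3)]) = 6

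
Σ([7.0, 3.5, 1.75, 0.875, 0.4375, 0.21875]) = 13.78125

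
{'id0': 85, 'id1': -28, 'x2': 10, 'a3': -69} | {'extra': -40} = {'id0': 85, 'id1': -28, 'x2': 10, 'a3': -69, 'extra': -40}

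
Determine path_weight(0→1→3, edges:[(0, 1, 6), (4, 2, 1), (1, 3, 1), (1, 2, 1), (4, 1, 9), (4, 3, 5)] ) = w(0→1)=6 + w(1→3)=1
= 7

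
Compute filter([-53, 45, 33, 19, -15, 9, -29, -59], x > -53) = [45, 33, 19, -15, 9, -29]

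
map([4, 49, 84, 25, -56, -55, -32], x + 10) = [14, 59, 94, 35, -46, -45, -22]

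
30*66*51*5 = 504900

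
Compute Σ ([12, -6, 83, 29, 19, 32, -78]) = 91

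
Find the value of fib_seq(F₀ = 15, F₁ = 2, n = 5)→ F_2 = F_1 + F_0 = 17
F_3 = F_2 + F_1 = 19
F_4 = F_3 + F_2 = 36
= [15, 2, 17, 19, 36]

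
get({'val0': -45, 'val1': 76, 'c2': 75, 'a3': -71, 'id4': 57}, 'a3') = -71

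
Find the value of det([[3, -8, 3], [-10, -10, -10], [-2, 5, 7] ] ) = (1)*(3)*det([[-10, -10], [5, 7]]) + (-1)*(-8)*det([[-10, -10], [-2, 7]]) + (1)*(3)*det([[-10, -10], [-2, 5]])
= -60 + -720 + -210
= -990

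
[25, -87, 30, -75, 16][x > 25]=keep x where x > 25: 25✗, -87✗, 30✓, -75✗, 16✗
= [30]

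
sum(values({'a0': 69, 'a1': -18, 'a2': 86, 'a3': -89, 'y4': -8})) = 69 + (-18) + 86 + (-89) + (-8)
= 40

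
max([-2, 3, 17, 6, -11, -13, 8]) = 17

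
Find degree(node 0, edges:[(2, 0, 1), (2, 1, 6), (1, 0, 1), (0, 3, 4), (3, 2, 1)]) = incident: (2,0), (1,0), (0,3)
= 3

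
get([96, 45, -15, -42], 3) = -42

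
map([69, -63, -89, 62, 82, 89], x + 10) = 69+10=79, -63+10=-53, -89+10=-79, 62+10=72, 82+10=92, 89+10=99
= [79, -53, -79, 72, 92, 99]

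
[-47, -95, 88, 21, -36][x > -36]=[88, 21]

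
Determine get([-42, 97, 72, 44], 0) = -42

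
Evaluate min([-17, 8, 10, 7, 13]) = -17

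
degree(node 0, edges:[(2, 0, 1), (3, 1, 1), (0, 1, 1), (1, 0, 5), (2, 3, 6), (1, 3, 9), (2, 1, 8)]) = incident: (2,0), (0,1), (1,0)
= 3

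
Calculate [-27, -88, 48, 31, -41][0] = -27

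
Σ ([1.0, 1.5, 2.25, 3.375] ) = 8.125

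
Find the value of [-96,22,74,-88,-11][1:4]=[22, 74, -88]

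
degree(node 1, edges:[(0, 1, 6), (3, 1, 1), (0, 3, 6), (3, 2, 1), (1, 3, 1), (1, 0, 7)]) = incident: (0,1), (3,1), (1,3), (1,0)
= 4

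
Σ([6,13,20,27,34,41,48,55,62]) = 306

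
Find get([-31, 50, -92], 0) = -31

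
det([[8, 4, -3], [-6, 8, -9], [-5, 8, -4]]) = 428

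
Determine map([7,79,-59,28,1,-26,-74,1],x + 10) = [17, 89, -49, 38, 11, -16, -64, 11]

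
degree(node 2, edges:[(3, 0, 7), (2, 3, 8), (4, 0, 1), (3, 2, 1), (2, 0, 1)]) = 3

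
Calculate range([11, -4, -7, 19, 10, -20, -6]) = 39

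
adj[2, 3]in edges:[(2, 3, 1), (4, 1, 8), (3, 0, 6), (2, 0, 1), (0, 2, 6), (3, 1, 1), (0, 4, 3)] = 1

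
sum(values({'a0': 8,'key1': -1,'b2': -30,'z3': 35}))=8 + (-1) + (-30) + 35
= 12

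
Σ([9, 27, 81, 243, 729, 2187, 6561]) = 9 + 27 + 81 + 243 + 729 + 2187 + 6561
= 9837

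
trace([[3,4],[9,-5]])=-2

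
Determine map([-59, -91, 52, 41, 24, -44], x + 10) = [-49, -81, 62, 51, 34, -34]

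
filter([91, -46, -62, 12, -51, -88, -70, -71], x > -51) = [91, -46, 12]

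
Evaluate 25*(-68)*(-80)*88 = 11968000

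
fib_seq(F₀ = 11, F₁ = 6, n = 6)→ F_2 = F_1 + F_0 = 17
F_3 = F_2 + F_1 = 23
F_4 = F_3 + F_2 = 40
...
= [11, 6, 17, 23, 40, 63]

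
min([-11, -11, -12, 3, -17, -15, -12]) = -17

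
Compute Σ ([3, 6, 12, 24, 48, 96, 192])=381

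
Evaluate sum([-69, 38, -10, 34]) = (-69) + 38 + (-10) + 34
= -7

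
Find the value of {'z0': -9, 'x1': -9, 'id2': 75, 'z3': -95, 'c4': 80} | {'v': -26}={'z0': -9, 'x1': -9, 'id2': 75, 'z3': -95, 'c4': 80, 'v': -26}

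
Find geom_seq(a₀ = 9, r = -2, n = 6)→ a_0 = 9*(-2)^0 = 9
a_1 = 9*(-2)^1 = -18
a_2 = 9*(-2)^2 = 36
...
= [9, -18, 36, -72, 144, -288]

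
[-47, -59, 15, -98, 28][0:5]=[-47, -59, 15, -98, 28]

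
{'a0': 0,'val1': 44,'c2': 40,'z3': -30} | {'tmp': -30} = {'a0': 0, 'val1': 44, 'c2': 40, 'z3': -30, 'tmp': -30}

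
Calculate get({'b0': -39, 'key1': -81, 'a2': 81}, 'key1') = -81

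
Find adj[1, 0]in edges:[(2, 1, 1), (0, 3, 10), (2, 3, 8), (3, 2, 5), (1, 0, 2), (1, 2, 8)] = 2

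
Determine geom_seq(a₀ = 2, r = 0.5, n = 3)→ a_0 = 2*0.5^0 = 2.0
a_1 = 2*0.5^1 = 1.0
a_2 = 2*0.5^2 = 0.5
= [2.0, 1.0, 0.5]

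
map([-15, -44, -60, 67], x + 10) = [-5, -34, -50, 77]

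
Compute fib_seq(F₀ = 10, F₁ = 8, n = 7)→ [10, 8, 18, 26, 44, 70, 114]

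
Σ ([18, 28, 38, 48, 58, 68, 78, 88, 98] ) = 522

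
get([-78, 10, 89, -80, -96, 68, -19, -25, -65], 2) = 89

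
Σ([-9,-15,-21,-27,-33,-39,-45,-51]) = (-9) + (-15) + (-21) + (-27) + (-33) + (-39) + (-45) + (-51)
= -240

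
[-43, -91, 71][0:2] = [-43, -91]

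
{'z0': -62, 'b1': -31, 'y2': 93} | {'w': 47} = {'z0': -62, 'b1': -31, 'y2': 93, 'w': 47}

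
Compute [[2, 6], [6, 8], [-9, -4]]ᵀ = [[2, 6, -9], [6, 8, -4]]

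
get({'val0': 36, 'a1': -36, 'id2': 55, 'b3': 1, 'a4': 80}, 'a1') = -36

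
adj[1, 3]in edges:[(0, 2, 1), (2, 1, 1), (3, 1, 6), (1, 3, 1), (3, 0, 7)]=1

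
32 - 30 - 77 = -75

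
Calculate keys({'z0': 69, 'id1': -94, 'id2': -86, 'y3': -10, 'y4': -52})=['z0', 'id1', 'id2', 'y3', 'y4']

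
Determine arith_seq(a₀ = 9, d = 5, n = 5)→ a_0 = 9 + 0*5 = 9
a_1 = 9 + 1*5 = 14
a_2 = 9 + 2*5 = 19
...
= [9, 14, 19, 24, 29]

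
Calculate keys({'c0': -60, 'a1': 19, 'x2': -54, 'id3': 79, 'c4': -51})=['c0', 'a1', 'x2', 'id3', 'c4']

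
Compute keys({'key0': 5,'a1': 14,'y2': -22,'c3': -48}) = ['key0', 'a1', 'y2', 'c3']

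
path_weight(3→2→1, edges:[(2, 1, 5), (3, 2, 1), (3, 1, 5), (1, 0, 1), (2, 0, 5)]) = 6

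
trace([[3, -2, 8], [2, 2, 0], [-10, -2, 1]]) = diagonal: 3 + 2 + 1
= 6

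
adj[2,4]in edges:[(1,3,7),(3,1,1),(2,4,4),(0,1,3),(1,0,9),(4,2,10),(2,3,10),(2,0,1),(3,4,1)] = 4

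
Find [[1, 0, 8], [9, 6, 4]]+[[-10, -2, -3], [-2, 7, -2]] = [[-9, -2, 5], [7, 13, 2]]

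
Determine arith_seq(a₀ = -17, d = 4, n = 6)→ [-17, -13, -9, -5, -1, 3]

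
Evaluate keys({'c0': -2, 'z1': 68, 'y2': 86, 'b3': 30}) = ['c0', 'z1', 'y2', 'b3']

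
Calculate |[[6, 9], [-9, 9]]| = (6)*(9) - (9)*(-9)
= 135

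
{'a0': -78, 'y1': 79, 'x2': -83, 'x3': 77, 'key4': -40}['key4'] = -40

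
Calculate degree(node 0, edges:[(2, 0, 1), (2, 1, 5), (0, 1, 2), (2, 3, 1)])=incident: (2,0), (0,1)
= 2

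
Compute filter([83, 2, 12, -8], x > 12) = keep x where x > 12: 83✓, 2✗, 12✗, -8✗
= [83]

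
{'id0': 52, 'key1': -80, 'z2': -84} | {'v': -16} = {'id0': 52, 'key1': -80, 'z2': -84, 'v': -16}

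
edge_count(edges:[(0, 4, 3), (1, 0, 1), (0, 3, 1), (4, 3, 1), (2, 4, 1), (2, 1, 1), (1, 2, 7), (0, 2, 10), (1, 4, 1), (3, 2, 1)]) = 10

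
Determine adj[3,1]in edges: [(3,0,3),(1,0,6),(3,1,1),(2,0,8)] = 1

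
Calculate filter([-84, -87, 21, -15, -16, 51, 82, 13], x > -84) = [21, -15, -16, 51, 82, 13]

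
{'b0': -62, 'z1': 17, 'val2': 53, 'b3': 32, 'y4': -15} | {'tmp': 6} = {'b0': -62, 'z1': 17, 'val2': 53, 'b3': 32, 'y4': -15, 'tmp': 6}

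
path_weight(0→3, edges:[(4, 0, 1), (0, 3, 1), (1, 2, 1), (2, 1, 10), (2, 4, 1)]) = 1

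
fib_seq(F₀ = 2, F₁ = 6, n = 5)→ F_2 = F_1 + F_0 = 8
F_3 = F_2 + F_1 = 14
F_4 = F_3 + F_2 = 22
= [2, 6, 8, 14, 22]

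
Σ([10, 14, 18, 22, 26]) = 90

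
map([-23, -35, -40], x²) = (-23)²=529, (-35)²=1225, (-40)²=1600
= [529, 1225, 1600]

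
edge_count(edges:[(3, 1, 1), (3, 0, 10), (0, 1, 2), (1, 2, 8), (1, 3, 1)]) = 5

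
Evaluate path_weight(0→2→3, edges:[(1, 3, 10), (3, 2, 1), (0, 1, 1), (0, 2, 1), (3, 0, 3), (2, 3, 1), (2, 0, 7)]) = 2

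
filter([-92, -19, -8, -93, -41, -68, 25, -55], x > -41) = [-19, -8, 25]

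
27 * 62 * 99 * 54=8949204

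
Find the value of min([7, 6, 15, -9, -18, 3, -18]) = -18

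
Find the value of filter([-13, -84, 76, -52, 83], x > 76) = [83]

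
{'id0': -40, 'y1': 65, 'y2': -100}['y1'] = 65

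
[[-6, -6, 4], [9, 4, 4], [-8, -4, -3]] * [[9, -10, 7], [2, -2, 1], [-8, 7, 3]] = C[0][0] = (-6)*(9) + (-6)*(2) + (4)*(-8) = -98
C[0][1] = (-6)*(-10) + (-6)*(-2) + (4)*(7) = 100
C[0][2] = (-6)*(7) + (-6)*(1) + (4)*(3) = -36
C[1][0] = (9)*(9) + (4)*(2) + (4)*(-8) = 57
C[1][1] = (9)*(-10) + (4)*(-2) + (4)*(7) = -70
C[1][2] = (9)*(7) + (4)*(1) + (4)*(3) = 79
... (3 more cells)
= [[-98, 100, -36], [57, -70, 79], [-56, 67, -69]]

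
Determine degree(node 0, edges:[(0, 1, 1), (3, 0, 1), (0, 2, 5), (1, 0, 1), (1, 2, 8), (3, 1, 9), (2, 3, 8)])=incident: (0,1), (3,0), (0,2), (1,0)
= 4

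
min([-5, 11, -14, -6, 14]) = -14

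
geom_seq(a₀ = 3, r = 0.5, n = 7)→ a_0 = 3*0.5^0 = 3.0
a_1 = 3*0.5^1 = 1.5
a_2 = 3*0.5^2 = 0.75
...
= [3.0, 1.5, 0.75, 0.375, 0.1875, 0.09375, 0.046875]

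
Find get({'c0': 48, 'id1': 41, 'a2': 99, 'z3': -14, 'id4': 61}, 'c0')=48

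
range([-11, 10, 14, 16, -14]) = 30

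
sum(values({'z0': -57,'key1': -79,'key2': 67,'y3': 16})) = -53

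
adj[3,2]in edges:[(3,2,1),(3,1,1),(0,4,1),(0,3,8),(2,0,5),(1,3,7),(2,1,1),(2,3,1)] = 1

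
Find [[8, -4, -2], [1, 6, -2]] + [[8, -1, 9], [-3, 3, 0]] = [[16, -5, 7], [-2, 9, -2]]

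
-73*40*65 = -189800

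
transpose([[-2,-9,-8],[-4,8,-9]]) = [[-2, -4], [-9, 8], [-8, -9]]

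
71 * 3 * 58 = 12354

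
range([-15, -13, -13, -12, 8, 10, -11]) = 25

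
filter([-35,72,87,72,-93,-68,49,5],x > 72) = [87]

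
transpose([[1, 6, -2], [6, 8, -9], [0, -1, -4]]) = [[1, 6, 0], [6, 8, -1], [-2, -9, -4]]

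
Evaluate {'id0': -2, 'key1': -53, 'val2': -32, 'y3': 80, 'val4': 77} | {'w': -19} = {'id0': -2, 'key1': -53, 'val2': -32, 'y3': 80, 'val4': 77, 'w': -19}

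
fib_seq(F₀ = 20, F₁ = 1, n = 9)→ [20, 1, 21, 22, 43, 65, 108, 173, 281]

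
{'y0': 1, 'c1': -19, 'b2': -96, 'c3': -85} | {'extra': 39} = {'y0': 1, 'c1': -19, 'b2': -96, 'c3': -85, 'extra': 39}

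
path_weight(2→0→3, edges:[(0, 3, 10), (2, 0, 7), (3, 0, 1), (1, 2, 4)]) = w(2→0)=7 + w(0→3)=10
= 17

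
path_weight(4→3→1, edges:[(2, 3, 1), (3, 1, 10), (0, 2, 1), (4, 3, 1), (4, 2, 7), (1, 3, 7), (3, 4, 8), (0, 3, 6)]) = w(4→3)=1 + w(3→1)=10
= 11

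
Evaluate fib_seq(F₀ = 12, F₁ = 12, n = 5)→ F_2 = F_1 + F_0 = 24
F_3 = F_2 + F_1 = 36
F_4 = F_3 + F_2 = 60
= [12, 12, 24, 36, 60]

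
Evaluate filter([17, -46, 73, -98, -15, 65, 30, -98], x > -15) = keep x where x > -15: 17✓, -46✗, 73✓, -98✗, -15✗, 65✓, 30✓, -98✗
= [17, 73, 65, 30]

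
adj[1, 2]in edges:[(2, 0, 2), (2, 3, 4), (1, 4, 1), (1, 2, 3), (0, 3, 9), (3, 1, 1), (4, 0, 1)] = 3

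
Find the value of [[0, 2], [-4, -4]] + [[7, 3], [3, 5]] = [[7, 5], [-1, 1]]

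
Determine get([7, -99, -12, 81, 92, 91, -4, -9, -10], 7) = -9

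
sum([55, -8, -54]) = -7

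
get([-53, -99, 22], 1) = -99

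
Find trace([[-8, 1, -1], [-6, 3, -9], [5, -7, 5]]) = 0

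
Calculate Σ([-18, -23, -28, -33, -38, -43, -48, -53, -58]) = (-18) + (-23) + (-28) + (-33) + (-38) + (-43) + (-48) + (-53) + (-58)
= -342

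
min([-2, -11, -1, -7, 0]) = -11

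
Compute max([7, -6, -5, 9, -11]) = 9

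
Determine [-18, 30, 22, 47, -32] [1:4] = [30, 22, 47]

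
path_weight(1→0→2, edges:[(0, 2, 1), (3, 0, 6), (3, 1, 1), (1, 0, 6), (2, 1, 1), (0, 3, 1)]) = w(1→0)=6 + w(0→2)=1
= 7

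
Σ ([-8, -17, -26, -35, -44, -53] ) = (-8) + (-17) + (-26) + (-35) + (-44) + (-53)
= -183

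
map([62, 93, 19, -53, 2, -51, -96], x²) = [3844, 8649, 361, 2809, 4, 2601, 9216]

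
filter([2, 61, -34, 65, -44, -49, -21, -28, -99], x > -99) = [2, 61, -34, 65, -44, -49, -21, -28]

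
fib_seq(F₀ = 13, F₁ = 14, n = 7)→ [13, 14, 27, 41, 68, 109, 177]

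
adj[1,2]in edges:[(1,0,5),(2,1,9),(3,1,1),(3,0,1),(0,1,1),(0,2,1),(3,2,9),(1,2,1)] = 1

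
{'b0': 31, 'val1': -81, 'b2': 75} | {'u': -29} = {'b0': 31, 'val1': -81, 'b2': 75, 'u': -29}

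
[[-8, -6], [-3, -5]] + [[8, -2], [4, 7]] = [[0, -8], [1, 2]]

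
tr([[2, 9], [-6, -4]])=-2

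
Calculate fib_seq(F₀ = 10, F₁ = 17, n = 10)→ F_2 = F_1 + F_0 = 27
F_3 = F_2 + F_1 = 44
F_4 = F_3 + F_2 = 71
...
= [10, 17, 27, 44, 71, 115, 186, 301, 487, 788]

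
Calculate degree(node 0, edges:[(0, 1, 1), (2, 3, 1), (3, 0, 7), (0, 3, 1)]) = incident: (0,1), (3,0), (0,3)
= 3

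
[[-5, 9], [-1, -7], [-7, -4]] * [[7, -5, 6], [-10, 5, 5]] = C[0][0] = (-5)*(7) + (9)*(-10) = -125
C[0][1] = (-5)*(-5) + (9)*(5) = 70
C[0][2] = (-5)*(6) + (9)*(5) = 15
C[1][0] = (-1)*(7) + (-7)*(-10) = 63
C[1][1] = (-1)*(-5) + (-7)*(5) = -30
C[1][2] = (-1)*(6) + (-7)*(5) = -41
... (3 more cells)
= [[-125, 70, 15], [63, -30, -41], [-9, 15, -62]]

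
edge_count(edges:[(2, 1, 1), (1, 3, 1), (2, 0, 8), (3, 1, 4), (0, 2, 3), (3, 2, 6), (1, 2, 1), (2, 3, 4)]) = 8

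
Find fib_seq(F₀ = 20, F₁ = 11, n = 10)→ [20, 11, 31, 42, 73, 115, 188, 303, 491, 794]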